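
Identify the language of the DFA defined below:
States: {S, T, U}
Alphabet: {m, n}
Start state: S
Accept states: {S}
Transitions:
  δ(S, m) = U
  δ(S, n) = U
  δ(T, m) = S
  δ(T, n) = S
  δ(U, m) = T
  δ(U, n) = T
Testing a few strings:
  'm' → reject
  'mn' → reject
  'nn' → reject
  'nnm' → accept
State roles: S=length ≡ 0 (mod 3); T=length ≡ 2 (mod 3); U=length ≡ 1 (mod 3)
All strings over {m,n} whose length is a multiple of 3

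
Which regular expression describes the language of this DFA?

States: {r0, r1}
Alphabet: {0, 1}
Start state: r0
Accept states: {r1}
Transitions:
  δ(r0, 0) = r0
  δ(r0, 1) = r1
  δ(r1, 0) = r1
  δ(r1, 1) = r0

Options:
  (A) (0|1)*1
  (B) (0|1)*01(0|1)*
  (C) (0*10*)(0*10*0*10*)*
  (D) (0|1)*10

Check each option against the DFA on short strings; one disagreement eliminates an option:
  (A) (0|1)*1: on '10' the DFA goes r0 → r1 → r1 and accepts (r1 ∈ Accept), but the regex does not match it → eliminate
  (B) (0|1)*01(0|1)*: on '1' the DFA goes r0 → r1 and accepts (r1 ∈ Accept), but the regex does not match it → eliminate
  (C) (0*10*)(0*10*0*10*)*: agrees with the DFA on every string of length ≤ 6
  (D) (0|1)*10: on '1' the DFA goes r0 → r1 and accepts (r1 ∈ Accept), but the regex does not match it → eliminate
Only (C) is consistent with the DFA.
(C) (0*10*)(0*10*0*10*)*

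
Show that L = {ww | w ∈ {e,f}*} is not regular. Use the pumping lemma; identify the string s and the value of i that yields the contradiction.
Assume L is regular with pumping length p. Idea: pumping the leading e-block breaks the equality of the two halves.
Choose s = e^p f e^p f ∈ L (with w = e^p f). |s| = 2p+2 ≥ p. By the pumping lemma, s = xyz with |xy| ≤ p, |y| > 0, so y = e^k with k ≥ 1, in the first e-block. Then xy²z = e^(p+k) f e^p f, of length 2p+2+k. If k is odd this length is odd, so it cannot be of the form ww. If k is even, each half has length p+1+k/2 ≤ p+k, so the first half lies entirely inside the leading e-block and contains no f, while the second half ends in f; the halves differ. Either way xy²z ∉ L.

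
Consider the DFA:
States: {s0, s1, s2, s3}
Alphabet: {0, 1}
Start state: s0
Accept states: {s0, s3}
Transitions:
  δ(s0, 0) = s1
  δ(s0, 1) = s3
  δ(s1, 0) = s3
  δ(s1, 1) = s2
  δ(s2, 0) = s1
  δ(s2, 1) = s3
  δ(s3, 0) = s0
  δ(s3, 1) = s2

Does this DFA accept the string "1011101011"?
Processing string "1011101011":
  s0 --1--> s3
  s3 --0--> s0
  s0 --1--> s3
  s3 --1--> s2
  s2 --1--> s3
  s3 --0--> s0
  s0 --1--> s3
  s3 --0--> s0
  s0 --1--> s3
  s3 --1--> s2
Final state: s2
Accept states: {s0, s3}
No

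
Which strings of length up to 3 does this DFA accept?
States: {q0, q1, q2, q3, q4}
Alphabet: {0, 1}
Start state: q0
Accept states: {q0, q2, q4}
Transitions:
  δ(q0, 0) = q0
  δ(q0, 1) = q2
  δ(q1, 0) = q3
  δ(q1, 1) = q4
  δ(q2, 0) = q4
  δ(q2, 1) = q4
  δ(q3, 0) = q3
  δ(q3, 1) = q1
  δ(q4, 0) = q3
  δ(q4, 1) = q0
ε, 0, 1, 00, 01, 10, 11, 000, 001, 010, 011, 101, 111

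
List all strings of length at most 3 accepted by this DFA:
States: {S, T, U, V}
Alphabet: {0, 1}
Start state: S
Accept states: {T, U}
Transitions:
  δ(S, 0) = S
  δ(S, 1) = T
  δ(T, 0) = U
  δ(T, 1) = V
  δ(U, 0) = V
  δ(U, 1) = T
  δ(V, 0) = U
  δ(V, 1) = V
1, 01, 10, 001, 010, 101, 110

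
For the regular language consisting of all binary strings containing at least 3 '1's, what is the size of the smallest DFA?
By Myhill–Nerode, count the distinguishable equivalence classes: 4 classes — having seen 0, 1, 2, or ≥3 copies of '1'; any two classes i < j (j ≤ 3) are distinguished by the string 1^(3−j), which takes class j to 3 copies (accepted) but leaves class i below 3 (rejected).
4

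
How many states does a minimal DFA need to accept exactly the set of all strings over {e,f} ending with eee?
By Myhill–Nerode, count the distinguishable equivalence classes: 4 classes — one per longest suffix of the input that is a prefix of 'eee' (lengths 0 through 3); only the length-3 class is accepting.
4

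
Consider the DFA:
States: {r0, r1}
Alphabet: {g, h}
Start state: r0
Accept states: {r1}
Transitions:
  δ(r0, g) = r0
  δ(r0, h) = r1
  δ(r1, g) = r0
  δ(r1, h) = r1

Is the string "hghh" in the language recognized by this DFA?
Processing string "hghh":
  r0 --h--> r1
  r1 --g--> r0
  r0 --h--> r1
  r1 --h--> r1
Final state: r1
Accept states: {r1}
Yes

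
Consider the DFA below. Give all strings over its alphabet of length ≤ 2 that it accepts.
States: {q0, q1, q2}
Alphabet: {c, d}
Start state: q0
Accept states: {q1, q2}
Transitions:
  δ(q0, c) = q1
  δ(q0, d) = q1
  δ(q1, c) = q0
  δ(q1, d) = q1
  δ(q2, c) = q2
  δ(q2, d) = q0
c, d, cd, dd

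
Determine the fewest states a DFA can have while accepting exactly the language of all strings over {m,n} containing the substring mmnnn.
By Myhill–Nerode, count the distinguishable equivalence classes: 6 classes — one per longest suffix of the input that is a prefix of 'mmnnn' (lengths 0 through 4), plus an absorbing 'already seen mmnnn' class.
6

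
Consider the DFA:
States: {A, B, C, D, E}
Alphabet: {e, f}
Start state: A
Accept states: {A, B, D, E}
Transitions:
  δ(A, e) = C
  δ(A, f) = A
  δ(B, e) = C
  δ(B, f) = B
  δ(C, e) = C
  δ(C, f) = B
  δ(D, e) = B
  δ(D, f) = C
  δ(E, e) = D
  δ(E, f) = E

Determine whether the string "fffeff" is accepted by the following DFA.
Processing string "fffeff":
  A --f--> A
  A --f--> A
  A --f--> A
  A --e--> C
  C --f--> B
  B --f--> B
Final state: B
Accept states: {A, B, D, E}
Yes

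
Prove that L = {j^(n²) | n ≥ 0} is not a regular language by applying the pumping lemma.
Assume L is regular with pumping length p. Idea: pumping adds a fixed amount, but gaps between consecutive squares grow.
Choose s = j^(p²) (length p² ≥ p). By the pumping lemma, s = xyz with |xy| ≤ p, |y| > 0, so |y| = k with 1 ≤ k ≤ p. Then |xy²z| = p²+k. Since p² < p²+k ≤ p²+p < (p+1)², the length p²+k lies strictly between consecutive squares, so it is not a perfect square and xy²z ∉ L.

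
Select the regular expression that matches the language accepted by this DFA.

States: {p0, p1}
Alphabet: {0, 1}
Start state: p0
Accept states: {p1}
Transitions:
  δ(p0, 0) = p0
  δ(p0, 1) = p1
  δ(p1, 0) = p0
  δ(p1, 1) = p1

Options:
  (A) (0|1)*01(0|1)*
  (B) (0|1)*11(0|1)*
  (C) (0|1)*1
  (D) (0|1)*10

Check each option against the DFA on short strings; one disagreement eliminates an option:
  (A) (0|1)*01(0|1)*: on '1' the DFA goes p0 → p1 and accepts (p1 ∈ Accept), but the regex does not match it → eliminate
  (B) (0|1)*11(0|1)*: on '1' the DFA goes p0 → p1 and accepts (p1 ∈ Accept), but the regex does not match it → eliminate
  (C) (0|1)*1: agrees with the DFA on every string of length ≤ 6
  (D) (0|1)*10: on '1' the DFA goes p0 → p1 and accepts (p1 ∈ Accept), but the regex does not match it → eliminate
Only (C) is consistent with the DFA.
(C) (0|1)*1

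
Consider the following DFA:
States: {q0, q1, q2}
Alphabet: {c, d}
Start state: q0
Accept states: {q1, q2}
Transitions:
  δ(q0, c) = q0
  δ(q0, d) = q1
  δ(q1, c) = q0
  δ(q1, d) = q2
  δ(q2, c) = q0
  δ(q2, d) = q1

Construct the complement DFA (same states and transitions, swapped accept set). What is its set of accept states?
Complement accept states = All states \ Original accept states
= {q0, q1, q2} \ {q1, q2}
{q0}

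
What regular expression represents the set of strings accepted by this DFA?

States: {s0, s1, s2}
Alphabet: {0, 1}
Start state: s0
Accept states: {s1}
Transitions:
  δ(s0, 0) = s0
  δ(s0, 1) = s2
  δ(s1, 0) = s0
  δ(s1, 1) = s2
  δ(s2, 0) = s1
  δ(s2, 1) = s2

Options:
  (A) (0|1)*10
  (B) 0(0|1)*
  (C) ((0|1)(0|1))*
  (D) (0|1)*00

Check each option against the DFA on short strings; one disagreement eliminates an option:
  (A) (0|1)*10: agrees with the DFA on every string of length ≤ 6
  (B) 0(0|1)*: on '0' the DFA goes s0 → s0 and rejects (s0 ∉ Accept), but the regex matches it → eliminate
  (C) ((0|1)(0|1))*: on ε the DFA stays in s0 and rejects (s0 ∉ Accept), but the regex matches it → eliminate
  (D) (0|1)*00: on '00' the DFA goes s0 → s0 → s0 and rejects (s0 ∉ Accept), but the regex matches it → eliminate
Only (A) is consistent with the DFA.
(A) (0|1)*10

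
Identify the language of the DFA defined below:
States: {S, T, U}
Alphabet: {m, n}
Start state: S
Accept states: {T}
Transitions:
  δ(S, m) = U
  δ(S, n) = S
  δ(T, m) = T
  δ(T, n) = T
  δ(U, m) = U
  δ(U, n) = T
Testing a few strings:
  'mnm' → accept
  'mmnn' → accept
  'mnmn' → accept
  'm' → reject
State roles: S=no m seen yet; T=substring mn seen; U=seen a m, waiting for n
All strings over {m,n} containing the substring mn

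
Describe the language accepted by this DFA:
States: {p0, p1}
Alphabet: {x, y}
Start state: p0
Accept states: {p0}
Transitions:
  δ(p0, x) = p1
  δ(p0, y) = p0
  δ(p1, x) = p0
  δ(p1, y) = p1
Testing a few strings:
  'xy' → reject
  'yxy' → reject
  'xxy' → accept
  'y' → accept
State roles: p0=even number of x's so far; p1=odd number of x's so far
All strings over {x,y} with an even number of x's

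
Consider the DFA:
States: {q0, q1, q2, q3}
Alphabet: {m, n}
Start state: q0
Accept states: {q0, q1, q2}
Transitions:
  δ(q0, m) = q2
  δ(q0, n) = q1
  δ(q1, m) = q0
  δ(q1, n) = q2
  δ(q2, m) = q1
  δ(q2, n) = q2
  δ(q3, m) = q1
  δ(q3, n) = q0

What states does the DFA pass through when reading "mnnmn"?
read 'm': q0 → q2
  read 'n': q2 → q2
  read 'n': q2 → q2
  read 'm': q2 → q1
  read 'n': q1 → q2
q0 -> q2 -> q2 -> q2 -> q1 -> q2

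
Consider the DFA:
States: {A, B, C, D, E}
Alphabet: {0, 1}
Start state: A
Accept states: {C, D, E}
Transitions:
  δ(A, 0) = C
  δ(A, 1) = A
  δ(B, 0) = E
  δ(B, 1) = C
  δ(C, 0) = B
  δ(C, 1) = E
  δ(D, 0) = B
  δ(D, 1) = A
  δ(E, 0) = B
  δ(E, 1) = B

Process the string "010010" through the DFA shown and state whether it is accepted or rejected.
Processing string "010010":
  A --0--> C
  C --1--> E
  E --0--> B
  B --0--> E
  E --1--> B
  B --0--> E
Final state: E
Accept states: {C, D, E}
Yes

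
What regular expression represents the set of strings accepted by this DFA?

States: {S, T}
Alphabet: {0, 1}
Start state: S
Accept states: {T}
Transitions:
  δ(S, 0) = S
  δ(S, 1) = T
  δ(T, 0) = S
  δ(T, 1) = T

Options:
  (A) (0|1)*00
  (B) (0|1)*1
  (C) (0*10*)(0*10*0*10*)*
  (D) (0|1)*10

Check each option against the DFA on short strings; one disagreement eliminates an option:
  (A) (0|1)*00: on '1' the DFA goes S → T and accepts (T ∈ Accept), but the regex does not match it → eliminate
  (B) (0|1)*1: agrees with the DFA on every string of length ≤ 6
  (C) (0*10*)(0*10*0*10*)*: on '10' the DFA goes S → T → S and rejects (S ∉ Accept), but the regex matches it → eliminate
  (D) (0|1)*10: on '1' the DFA goes S → T and accepts (T ∈ Accept), but the regex does not match it → eliminate
Only (B) is consistent with the DFA.
(B) (0|1)*1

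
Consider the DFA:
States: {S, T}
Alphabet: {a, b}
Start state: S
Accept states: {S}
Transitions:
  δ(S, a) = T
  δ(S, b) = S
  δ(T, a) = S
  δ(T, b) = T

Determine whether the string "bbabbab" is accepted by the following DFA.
Processing string "bbabbab":
  S --b--> S
  S --b--> S
  S --a--> T
  T --b--> T
  T --b--> T
  T --a--> S
  S --b--> S
Final state: S
Accept states: {S}
Yes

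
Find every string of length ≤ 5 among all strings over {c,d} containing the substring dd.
dd, cdd, ddc, ddd, ccdd, cddc, cddd, dcdd, ddcc, ddcd, dddc, dddd, cccdd, ccddc, ccddd, cdcdd, cddcc, cddcd, cdddc, cdddd, dccdd, dcddc, dcddd, ddccc, ddccd, ddcdc, ddcdd, dddcc, dddcd, ddddc, ddddd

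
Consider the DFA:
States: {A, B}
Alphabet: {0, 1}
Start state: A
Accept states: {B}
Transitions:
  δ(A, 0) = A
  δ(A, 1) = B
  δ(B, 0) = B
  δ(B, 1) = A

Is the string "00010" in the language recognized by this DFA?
Processing string "00010":
  A --0--> A
  A --0--> A
  A --0--> A
  A --1--> B
  B --0--> B
Final state: B
Accept states: {B}
Yes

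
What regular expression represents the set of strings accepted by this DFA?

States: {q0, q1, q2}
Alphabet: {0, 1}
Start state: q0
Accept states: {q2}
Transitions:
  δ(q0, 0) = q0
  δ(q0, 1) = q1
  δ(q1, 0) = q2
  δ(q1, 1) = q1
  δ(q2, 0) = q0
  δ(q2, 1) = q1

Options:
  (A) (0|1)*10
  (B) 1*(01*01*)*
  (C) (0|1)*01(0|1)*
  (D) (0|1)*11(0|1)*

Check each option against the DFA on short strings; one disagreement eliminates an option:
  (A) (0|1)*10: agrees with the DFA on every string of length ≤ 6
  (B) 1*(01*01*)*: on ε the DFA stays in q0 and rejects (q0 ∉ Accept), but the regex matches it → eliminate
  (C) (0|1)*01(0|1)*: on '01' the DFA goes q0 → q0 → q1 and rejects (q1 ∉ Accept), but the regex matches it → eliminate
  (D) (0|1)*11(0|1)*: on '10' the DFA goes q0 → q1 → q2 and accepts (q2 ∈ Accept), but the regex does not match it → eliminate
Only (A) is consistent with the DFA.
(A) (0|1)*10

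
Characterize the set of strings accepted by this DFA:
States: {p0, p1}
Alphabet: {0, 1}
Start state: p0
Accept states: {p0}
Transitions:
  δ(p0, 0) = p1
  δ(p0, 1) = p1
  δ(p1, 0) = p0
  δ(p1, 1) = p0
Testing a few strings:
  '10' → accept
  '101' → reject
  '01' → accept
  '000' → reject
State roles: p0=even length so far; p1=odd length so far
All binary strings of even length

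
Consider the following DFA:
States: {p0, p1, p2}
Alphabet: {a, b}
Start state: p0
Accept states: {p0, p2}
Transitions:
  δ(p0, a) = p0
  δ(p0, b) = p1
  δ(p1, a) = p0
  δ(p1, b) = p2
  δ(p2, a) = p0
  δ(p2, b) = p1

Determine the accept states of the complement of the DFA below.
Complement accept states = All states \ Original accept states
= {p0, p1, p2} \ {p0, p2}
{p1}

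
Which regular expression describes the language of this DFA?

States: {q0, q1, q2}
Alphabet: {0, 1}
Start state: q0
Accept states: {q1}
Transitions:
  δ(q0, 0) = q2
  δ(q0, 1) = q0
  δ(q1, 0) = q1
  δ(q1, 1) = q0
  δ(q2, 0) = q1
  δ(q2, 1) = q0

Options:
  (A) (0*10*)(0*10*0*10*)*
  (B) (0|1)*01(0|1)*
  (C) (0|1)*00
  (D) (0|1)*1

Check each option against the DFA on short strings; one disagreement eliminates an option:
  (A) (0*10*)(0*10*0*10*)*: on '1' the DFA goes q0 → q0 and rejects (q0 ∉ Accept), but the regex matches it → eliminate
  (B) (0|1)*01(0|1)*: on '00' the DFA goes q0 → q2 → q1 and accepts (q1 ∈ Accept), but the regex does not match it → eliminate
  (C) (0|1)*00: agrees with the DFA on every string of length ≤ 6
  (D) (0|1)*1: on '1' the DFA goes q0 → q0 and rejects (q0 ∉ Accept), but the regex matches it → eliminate
Only (C) is consistent with the DFA.
(C) (0|1)*00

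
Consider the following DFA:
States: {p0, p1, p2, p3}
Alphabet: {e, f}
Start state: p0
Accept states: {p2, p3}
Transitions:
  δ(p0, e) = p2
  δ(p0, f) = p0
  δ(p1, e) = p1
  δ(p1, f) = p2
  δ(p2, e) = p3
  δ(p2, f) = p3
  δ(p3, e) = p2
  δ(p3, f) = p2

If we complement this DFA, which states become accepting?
Complement accept states = All states \ Original accept states
= {p0, p1, p2, p3} \ {p2, p3}
{p0, p1}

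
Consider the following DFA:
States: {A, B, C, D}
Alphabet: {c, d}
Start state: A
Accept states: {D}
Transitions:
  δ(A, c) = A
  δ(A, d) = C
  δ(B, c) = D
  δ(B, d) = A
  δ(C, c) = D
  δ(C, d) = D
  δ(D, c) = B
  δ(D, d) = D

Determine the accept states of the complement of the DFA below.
Complement accept states = All states \ Original accept states
= {A, B, C, D} \ {D}
{A, B, C}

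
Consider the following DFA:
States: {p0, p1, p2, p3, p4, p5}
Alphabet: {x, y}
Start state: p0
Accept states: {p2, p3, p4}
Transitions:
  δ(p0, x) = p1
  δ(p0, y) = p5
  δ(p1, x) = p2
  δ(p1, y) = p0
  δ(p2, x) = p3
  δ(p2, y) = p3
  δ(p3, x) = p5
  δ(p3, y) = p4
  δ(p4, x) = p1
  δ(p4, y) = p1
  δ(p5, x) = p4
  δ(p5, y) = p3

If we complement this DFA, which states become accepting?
Complement accept states = All states \ Original accept states
= {p0, p1, p2, p3, p4, p5} \ {p2, p3, p4}
{p0, p1, p5}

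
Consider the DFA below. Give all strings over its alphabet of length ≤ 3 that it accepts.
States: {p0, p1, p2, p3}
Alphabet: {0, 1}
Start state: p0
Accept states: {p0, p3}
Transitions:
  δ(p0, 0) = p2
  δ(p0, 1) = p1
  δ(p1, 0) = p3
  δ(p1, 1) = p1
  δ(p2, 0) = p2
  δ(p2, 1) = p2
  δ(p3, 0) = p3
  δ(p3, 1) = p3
ε, 10, 100, 101, 110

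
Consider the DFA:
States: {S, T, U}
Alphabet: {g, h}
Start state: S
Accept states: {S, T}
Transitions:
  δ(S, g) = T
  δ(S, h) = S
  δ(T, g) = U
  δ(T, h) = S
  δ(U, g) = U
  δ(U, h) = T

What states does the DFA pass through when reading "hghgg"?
read 'h': S → S
  read 'g': S → T
  read 'h': T → S
  read 'g': S → T
  read 'g': T → U
S -> S -> T -> S -> T -> U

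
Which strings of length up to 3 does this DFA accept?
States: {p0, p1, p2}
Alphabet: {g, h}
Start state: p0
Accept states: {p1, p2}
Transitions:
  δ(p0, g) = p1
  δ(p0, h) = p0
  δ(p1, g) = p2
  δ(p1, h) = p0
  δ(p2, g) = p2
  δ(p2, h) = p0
g, gg, hg, ggg, ghg, hgg, hhg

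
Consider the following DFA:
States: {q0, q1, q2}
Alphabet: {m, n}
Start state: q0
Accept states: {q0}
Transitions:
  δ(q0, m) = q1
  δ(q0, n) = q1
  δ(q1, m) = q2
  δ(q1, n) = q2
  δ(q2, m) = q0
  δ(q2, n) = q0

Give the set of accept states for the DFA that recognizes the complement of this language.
Complement accept states = All states \ Original accept states
= {q0, q1, q2} \ {q0}
{q1, q2}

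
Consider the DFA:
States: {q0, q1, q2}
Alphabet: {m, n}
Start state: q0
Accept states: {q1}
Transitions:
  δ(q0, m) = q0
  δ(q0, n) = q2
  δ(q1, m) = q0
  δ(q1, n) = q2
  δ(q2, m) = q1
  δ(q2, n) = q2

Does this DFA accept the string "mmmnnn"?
Processing string "mmmnnn":
  q0 --m--> q0
  q0 --m--> q0
  q0 --m--> q0
  q0 --n--> q2
  q2 --n--> q2
  q2 --n--> q2
Final state: q2
Accept states: {q1}
No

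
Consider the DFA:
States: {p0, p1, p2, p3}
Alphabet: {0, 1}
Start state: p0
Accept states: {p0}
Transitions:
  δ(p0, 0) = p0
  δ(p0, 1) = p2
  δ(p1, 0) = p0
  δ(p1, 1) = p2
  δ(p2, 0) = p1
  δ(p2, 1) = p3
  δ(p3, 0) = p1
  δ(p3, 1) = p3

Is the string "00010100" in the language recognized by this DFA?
Processing string "00010100":
  p0 --0--> p0
  p0 --0--> p0
  p0 --0--> p0
  p0 --1--> p2
  p2 --0--> p1
  p1 --1--> p2
  p2 --0--> p1
  p1 --0--> p0
Final state: p0
Accept states: {p0}
Yes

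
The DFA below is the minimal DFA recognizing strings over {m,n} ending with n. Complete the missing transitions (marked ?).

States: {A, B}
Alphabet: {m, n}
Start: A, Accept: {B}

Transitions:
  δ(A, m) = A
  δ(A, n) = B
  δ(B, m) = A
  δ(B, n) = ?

From the language and accept set, identify what each state tracks — A: last symbol not n; B: last symbol is n.
Each missing δ(q, a) is the state matching the new tracked value after reading a.
δ(B, n) = B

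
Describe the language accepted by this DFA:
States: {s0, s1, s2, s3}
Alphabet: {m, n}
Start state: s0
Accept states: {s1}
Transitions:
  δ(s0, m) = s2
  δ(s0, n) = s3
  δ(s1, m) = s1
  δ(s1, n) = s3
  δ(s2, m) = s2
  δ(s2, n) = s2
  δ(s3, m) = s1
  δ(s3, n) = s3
Testing a few strings:
  'nn' → reject
  'mmmm' → reject
  'mn' → reject
  'mmm' → reject
State roles: s0=no input read; s1=started with n, last symbol m; s2=started with m (dead); s3=started with n, last symbol n
All strings over {m,n} that start with n and end with m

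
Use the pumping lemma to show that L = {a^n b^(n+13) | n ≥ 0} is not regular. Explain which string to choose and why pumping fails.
Assume L is regular with pumping length p. Idea: pumping the a-block breaks the fixed offset of 13.
Choose s = a^p b^(p+13) ∈ L. By the pumping lemma, s = xyz with |xy| ≤ p, |y| > 0, so y = a^k with k ≥ 1. Then xy²z = a^(p+k) b^(p+13). For this to be in L we would need p+13 = (p+k)+13, i.e. k = 0, contradicting k ≥ 1. So xy²z ∉ L.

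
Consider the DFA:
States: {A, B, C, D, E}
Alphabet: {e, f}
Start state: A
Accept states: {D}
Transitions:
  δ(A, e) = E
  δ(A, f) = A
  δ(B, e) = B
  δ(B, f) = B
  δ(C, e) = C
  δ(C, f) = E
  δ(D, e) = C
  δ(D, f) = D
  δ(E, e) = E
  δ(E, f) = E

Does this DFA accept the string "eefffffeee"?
Processing string "eefffffeee":
  A --e--> E
  E --e--> E
  E --f--> E
  E --f--> E
  E --f--> E
  E --f--> E
  E --f--> E
  E --e--> E
  E --e--> E
  E --e--> E
Final state: E
Accept states: {D}
No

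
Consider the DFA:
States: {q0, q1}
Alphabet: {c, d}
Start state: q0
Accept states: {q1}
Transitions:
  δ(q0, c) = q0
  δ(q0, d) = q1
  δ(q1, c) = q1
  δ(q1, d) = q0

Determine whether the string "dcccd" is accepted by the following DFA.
Processing string "dcccd":
  q0 --d--> q1
  q1 --c--> q1
  q1 --c--> q1
  q1 --c--> q1
  q1 --d--> q0
Final state: q0
Accept states: {q1}
No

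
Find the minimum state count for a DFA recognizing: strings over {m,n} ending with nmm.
By Myhill–Nerode, count the distinguishable equivalence classes: 4 classes — one per longest suffix of the input that is a prefix of 'nmm' (lengths 0 through 3); only the length-3 class is accepting.
4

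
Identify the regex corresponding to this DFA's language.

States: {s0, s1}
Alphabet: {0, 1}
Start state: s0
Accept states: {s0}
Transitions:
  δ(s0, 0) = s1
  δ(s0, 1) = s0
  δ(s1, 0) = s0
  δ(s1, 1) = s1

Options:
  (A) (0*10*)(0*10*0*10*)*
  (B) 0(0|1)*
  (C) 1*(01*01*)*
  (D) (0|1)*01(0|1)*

Check each option against the DFA on short strings; one disagreement eliminates an option:
  (A) (0*10*)(0*10*0*10*)*: on ε the DFA stays in s0 and accepts (s0 ∈ Accept), but the regex does not match it → eliminate
  (B) 0(0|1)*: on ε the DFA stays in s0 and accepts (s0 ∈ Accept), but the regex does not match it → eliminate
  (C) 1*(01*01*)*: agrees with the DFA on every string of length ≤ 6
  (D) (0|1)*01(0|1)*: on ε the DFA stays in s0 and accepts (s0 ∈ Accept), but the regex does not match it → eliminate
Only (C) is consistent with the DFA.
(C) 1*(01*01*)*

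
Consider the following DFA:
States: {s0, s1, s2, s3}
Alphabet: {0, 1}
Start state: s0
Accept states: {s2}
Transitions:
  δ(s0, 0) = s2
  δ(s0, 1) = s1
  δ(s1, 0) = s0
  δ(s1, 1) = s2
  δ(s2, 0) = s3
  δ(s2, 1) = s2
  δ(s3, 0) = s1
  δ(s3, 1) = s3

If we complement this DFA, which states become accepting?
Complement accept states = All states \ Original accept states
= {s0, s1, s2, s3} \ {s2}
{s0, s1, s3}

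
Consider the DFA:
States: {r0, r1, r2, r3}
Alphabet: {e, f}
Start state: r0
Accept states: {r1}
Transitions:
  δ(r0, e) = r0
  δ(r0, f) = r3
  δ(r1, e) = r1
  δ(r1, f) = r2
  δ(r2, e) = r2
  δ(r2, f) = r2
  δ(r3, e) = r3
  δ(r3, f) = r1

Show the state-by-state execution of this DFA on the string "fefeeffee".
read 'f': r0 → r3
  read 'e': r3 → r3
  read 'f': r3 → r1
  read 'e': r1 → r1
  read 'e': r1 → r1
  read 'f': r1 → r2
  read 'f': r2 → r2
  read 'e': r2 → r2
  read 'e': r2 → r2
r0 -> r3 -> r3 -> r1 -> r1 -> r1 -> r2 -> r2 -> r2 -> r2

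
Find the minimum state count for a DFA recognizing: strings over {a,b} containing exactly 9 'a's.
By Myhill–Nerode, count the distinguishable equivalence classes: 11 classes — having seen 0, 1, …, 9, or >9 copies of 'a'; the count-9 class is the only accepting one and >9 is dead.
11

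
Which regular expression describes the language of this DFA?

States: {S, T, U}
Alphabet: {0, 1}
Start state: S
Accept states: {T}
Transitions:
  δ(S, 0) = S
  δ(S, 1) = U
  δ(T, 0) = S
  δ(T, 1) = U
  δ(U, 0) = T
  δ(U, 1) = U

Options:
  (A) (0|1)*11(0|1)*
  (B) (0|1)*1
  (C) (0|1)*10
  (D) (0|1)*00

Check each option against the DFA on short strings; one disagreement eliminates an option:
  (A) (0|1)*11(0|1)*: on '10' the DFA goes S → U → T and accepts (T ∈ Accept), but the regex does not match it → eliminate
  (B) (0|1)*1: on '1' the DFA goes S → U and rejects (U ∉ Accept), but the regex matches it → eliminate
  (C) (0|1)*10: agrees with the DFA on every string of length ≤ 6
  (D) (0|1)*00: on '00' the DFA goes S → S → S and rejects (S ∉ Accept), but the regex matches it → eliminate
Only (C) is consistent with the DFA.
(C) (0|1)*10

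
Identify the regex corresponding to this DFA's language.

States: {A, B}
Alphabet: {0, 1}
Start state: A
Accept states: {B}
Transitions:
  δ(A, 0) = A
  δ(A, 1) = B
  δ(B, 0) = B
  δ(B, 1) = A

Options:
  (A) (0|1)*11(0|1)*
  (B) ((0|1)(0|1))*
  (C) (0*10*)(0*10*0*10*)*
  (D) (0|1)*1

Check each option against the DFA on short strings; one disagreement eliminates an option:
  (A) (0|1)*11(0|1)*: on '1' the DFA goes A → B and accepts (B ∈ Accept), but the regex does not match it → eliminate
  (B) ((0|1)(0|1))*: on ε the DFA stays in A and rejects (A ∉ Accept), but the regex matches it → eliminate
  (C) (0*10*)(0*10*0*10*)*: agrees with the DFA on every string of length ≤ 6
  (D) (0|1)*1: on '10' the DFA goes A → B → B and accepts (B ∈ Accept), but the regex does not match it → eliminate
Only (C) is consistent with the DFA.
(C) (0*10*)(0*10*0*10*)*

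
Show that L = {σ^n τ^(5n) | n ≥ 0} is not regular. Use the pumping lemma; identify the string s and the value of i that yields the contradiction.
Assume L is regular with pumping length p. Idea: pumping the σ-block breaks the 1:5 ratio.
Choose s = σ^p τ^(5p) (length 6p ≥ p). By the pumping lemma, s = xyz with |xy| ≤ p, |y| > 0, so y = σ^k with k ≥ 1. Then xy²z = σ^(p+k) τ^(5p). For this to be in L we would need 5p = 5(p+k), i.e. 5k = 0, contradicting k ≥ 1. So xy²z ∉ L.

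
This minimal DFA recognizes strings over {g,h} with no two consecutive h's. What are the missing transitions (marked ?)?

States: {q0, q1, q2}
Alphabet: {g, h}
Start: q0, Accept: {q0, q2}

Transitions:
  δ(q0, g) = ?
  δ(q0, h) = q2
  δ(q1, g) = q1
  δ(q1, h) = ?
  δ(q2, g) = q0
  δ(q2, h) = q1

From the language and accept set, identify what each state tracks — q0: last symbol not h (ok); q1: saw hh (dead); q2: last symbol h (ok).
Each missing δ(q, a) is the state matching the new tracked value after reading a.
δ(q0, g) = q0; δ(q1, h) = q1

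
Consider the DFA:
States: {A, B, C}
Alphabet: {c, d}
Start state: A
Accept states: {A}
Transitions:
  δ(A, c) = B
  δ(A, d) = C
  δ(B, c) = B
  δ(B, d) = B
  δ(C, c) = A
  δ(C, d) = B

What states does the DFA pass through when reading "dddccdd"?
read 'd': A → C
  read 'd': C → B
  read 'd': B → B
  read 'c': B → B
  read 'c': B → B
  read 'd': B → B
  read 'd': B → B
A -> C -> B -> B -> B -> B -> B -> B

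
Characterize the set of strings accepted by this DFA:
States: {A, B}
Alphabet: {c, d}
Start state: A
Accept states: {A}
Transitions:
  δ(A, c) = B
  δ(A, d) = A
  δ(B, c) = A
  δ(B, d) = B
Testing a few strings:
  'c' → reject
  'ccc' → reject
  'cdd' → reject
  'ccd' → accept
State roles: A=even number of c's so far; B=odd number of c's so far
All strings over {c,d} with an even number of c's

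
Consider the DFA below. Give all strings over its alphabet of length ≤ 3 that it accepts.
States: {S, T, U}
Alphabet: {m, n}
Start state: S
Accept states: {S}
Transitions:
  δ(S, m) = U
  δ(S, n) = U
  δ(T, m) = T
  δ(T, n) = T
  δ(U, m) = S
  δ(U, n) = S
ε, mm, mn, nm, nn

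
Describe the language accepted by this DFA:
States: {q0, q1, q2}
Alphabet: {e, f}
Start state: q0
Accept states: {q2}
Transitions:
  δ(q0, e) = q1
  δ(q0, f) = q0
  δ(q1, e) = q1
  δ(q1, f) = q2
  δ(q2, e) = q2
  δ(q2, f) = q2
Testing a few strings:
  'eef' → accept
  'ffef' → accept
  'eee' → reject
  'e' → reject
State roles: q0=no e seen yet; q1=seen a e, waiting for f; q2=substring ef seen
All strings over {e,f} containing the substring ef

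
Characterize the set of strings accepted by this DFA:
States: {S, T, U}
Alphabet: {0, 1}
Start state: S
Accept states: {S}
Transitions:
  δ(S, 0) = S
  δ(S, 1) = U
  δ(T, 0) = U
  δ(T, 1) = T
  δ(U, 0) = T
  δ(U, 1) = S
Testing a few strings:
  '01' → reject
  '00' → accept
  '1' → reject
  '011' → accept
State roles: S=value ≡ 0 (mod 3); T=value ≡ 2 (mod 3); U=value ≡ 1 (mod 3)
All binary strings representing a multiple of 3 (read in base 2; leading zeros allowed and ε counts as 0)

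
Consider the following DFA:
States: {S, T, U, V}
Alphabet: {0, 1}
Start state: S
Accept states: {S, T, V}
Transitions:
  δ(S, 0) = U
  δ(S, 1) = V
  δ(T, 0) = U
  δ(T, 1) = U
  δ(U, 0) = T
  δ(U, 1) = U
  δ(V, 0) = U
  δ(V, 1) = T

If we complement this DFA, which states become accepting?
Complement accept states = All states \ Original accept states
= {S, T, U, V} \ {S, T, V}
{U}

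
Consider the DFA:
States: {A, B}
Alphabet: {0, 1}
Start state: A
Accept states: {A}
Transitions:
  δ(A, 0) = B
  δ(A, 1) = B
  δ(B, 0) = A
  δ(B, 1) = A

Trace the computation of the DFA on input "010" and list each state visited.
read '0': A → B
  read '1': B → A
  read '0': A → B
A -> B -> A -> B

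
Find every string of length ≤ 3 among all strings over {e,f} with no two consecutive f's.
ε, e, f, ee, ef, fe, eee, eef, efe, fee, fef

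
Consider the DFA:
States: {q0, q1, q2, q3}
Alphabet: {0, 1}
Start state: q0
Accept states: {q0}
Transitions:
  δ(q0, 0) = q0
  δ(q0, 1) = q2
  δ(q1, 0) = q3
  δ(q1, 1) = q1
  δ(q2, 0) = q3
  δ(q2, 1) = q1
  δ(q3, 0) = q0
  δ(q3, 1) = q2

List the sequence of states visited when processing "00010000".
read '0': q0 → q0
  read '0': q0 → q0
  read '0': q0 → q0
  read '1': q0 → q2
  read '0': q2 → q3
  read '0': q3 → q0
  read '0': q0 → q0
  read '0': q0 → q0
q0 -> q0 -> q0 -> q0 -> q2 -> q3 -> q0 -> q0 -> q0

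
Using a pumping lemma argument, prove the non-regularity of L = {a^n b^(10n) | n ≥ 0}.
Assume L is regular with pumping length p. Idea: pumping the a-block breaks the 1:10 ratio.
Choose s = a^p b^(10p) (length 11p ≥ p). By the pumping lemma, s = xyz with |xy| ≤ p, |y| > 0, so y = a^k with k ≥ 1. Then xy²z = a^(p+k) b^(10p). For this to be in L we would need 10p = 10(p+k), i.e. 10k = 0, contradicting k ≥ 1. So xy²z ∉ L.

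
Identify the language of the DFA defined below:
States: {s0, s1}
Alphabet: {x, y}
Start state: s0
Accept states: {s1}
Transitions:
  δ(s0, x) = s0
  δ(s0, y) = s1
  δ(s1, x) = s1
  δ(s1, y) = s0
Testing a few strings:
  'yx' → accept
  'yyy' → accept
  'yxx' → accept
  'xxy' → accept
State roles: s0=even number of y's so far; s1=odd number of y's so far
All strings over {x,y} with an odd number of y's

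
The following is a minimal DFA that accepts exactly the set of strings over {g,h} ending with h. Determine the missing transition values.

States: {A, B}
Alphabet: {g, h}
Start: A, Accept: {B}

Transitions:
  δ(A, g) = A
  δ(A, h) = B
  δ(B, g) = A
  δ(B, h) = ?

From the language and accept set, identify what each state tracks — A: last symbol not h; B: last symbol is h.
Each missing δ(q, a) is the state matching the new tracked value after reading a.
δ(B, h) = B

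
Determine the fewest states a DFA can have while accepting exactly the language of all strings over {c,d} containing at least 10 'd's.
By Myhill–Nerode, count the distinguishable equivalence classes: 11 classes — having seen 0, 1, …, 9, or ≥10 copies of 'd'; any two classes i < j (j ≤ 10) are distinguished by the string d^(10−j), which takes class j to 10 copies (accepted) but leaves class i below 10 (rejected).
11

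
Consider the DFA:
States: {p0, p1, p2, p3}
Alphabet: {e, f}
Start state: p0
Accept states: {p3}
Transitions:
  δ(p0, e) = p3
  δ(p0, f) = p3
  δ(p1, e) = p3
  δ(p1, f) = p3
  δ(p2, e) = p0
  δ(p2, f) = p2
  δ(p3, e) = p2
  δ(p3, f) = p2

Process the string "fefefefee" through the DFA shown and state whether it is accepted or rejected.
Processing string "fefefefee":
  p0 --f--> p3
  p3 --e--> p2
  p2 --f--> p2
  p2 --e--> p0
  p0 --f--> p3
  p3 --e--> p2
  p2 --f--> p2
  p2 --e--> p0
  p0 --e--> p3
Final state: p3
Accept states: {p3}
Yes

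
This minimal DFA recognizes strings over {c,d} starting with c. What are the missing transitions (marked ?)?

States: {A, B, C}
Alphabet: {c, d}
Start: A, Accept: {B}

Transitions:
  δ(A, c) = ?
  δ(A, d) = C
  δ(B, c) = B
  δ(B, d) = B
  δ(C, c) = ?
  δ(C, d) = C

From the language and accept set, identify what each state tracks — A: no input read; B: started with c; C: started with d (dead).
Each missing δ(q, a) is the state matching the new tracked value after reading a.
δ(A, c) = B; δ(C, c) = C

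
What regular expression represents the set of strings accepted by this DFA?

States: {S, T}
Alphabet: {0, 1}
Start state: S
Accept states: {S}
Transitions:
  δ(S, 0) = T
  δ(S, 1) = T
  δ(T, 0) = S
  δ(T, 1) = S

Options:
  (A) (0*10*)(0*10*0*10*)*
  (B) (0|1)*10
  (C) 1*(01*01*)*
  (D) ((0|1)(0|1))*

Check each option against the DFA on short strings; one disagreement eliminates an option:
  (A) (0*10*)(0*10*0*10*)*: on ε the DFA stays in S and accepts (S ∈ Accept), but the regex does not match it → eliminate
  (B) (0|1)*10: on ε the DFA stays in S and accepts (S ∈ Accept), but the regex does not match it → eliminate
  (C) 1*(01*01*)*: on '1' the DFA goes S → T and rejects (T ∉ Accept), but the regex matches it → eliminate
  (D) ((0|1)(0|1))*: agrees with the DFA on every string of length ≤ 6
Only (D) is consistent with the DFA.
(D) ((0|1)(0|1))*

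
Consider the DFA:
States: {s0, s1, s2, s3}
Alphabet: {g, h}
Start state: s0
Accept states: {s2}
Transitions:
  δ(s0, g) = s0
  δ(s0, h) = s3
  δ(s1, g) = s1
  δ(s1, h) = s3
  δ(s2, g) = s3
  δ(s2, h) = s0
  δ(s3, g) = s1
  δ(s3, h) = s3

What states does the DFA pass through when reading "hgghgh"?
read 'h': s0 → s3
  read 'g': s3 → s1
  read 'g': s1 → s1
  read 'h': s1 → s3
  read 'g': s3 → s1
  read 'h': s1 → s3
s0 -> s3 -> s1 -> s1 -> s3 -> s1 -> s3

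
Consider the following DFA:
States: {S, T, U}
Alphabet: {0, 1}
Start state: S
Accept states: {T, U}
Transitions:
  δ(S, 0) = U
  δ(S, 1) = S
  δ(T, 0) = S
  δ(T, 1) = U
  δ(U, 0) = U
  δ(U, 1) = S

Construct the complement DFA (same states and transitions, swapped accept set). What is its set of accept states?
Complement accept states = All states \ Original accept states
= {S, T, U} \ {T, U}
{S}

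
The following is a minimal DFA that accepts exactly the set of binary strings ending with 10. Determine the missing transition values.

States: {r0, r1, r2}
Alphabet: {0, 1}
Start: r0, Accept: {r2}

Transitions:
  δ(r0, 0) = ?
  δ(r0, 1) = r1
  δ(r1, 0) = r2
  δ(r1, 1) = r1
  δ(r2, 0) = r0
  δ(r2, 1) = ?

From the language and accept set, identify what each state tracks — r0: no suffix match; r1: one trailing 1; r2: suffix is 10.
Each missing δ(q, a) is the state matching the new tracked value after reading a.
δ(r0, 0) = r0; δ(r2, 1) = r1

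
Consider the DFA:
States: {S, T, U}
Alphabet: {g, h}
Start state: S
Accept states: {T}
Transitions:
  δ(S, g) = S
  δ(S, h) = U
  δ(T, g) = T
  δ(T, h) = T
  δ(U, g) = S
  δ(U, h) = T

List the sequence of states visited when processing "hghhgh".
read 'h': S → U
  read 'g': U → S
  read 'h': S → U
  read 'h': U → T
  read 'g': T → T
  read 'h': T → T
S -> U -> S -> U -> T -> T -> T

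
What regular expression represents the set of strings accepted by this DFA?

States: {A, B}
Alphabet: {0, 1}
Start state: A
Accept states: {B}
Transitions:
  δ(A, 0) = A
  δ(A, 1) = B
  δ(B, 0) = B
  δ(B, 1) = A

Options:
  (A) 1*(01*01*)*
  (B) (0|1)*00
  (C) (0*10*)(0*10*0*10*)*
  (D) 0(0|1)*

Check each option against the DFA on short strings; one disagreement eliminates an option:
  (A) 1*(01*01*)*: on ε the DFA stays in A and rejects (A ∉ Accept), but the regex matches it → eliminate
  (B) (0|1)*00: on '1' the DFA goes A → B and accepts (B ∈ Accept), but the regex does not match it → eliminate
  (C) (0*10*)(0*10*0*10*)*: agrees with the DFA on every string of length ≤ 6
  (D) 0(0|1)*: on '0' the DFA goes A → A and rejects (A ∉ Accept), but the regex matches it → eliminate
Only (C) is consistent with the DFA.
(C) (0*10*)(0*10*0*10*)*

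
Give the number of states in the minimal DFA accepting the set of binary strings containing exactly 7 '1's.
By Myhill–Nerode, count the distinguishable equivalence classes: 9 classes — having seen 0, 1, …, 7, or >7 copies of '1'; the count-7 class is the only accepting one and >7 is dead.
9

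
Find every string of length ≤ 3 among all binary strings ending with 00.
00, 000, 100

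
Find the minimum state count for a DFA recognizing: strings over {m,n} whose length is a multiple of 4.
By Myhill–Nerode, count the distinguishable equivalence classes: 4 classes — one per residue of the length mod 4; class i is distinguished from class j by any string of length (4 − i) mod 4.
4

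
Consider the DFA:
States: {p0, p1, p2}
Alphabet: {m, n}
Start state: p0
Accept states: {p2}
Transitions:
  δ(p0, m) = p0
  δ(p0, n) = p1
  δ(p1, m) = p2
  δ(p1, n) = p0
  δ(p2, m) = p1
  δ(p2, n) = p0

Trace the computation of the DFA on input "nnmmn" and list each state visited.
read 'n': p0 → p1
  read 'n': p1 → p0
  read 'm': p0 → p0
  read 'm': p0 → p0
  read 'n': p0 → p1
p0 -> p1 -> p0 -> p0 -> p0 -> p1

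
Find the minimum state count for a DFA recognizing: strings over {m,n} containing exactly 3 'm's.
By Myhill–Nerode, count the distinguishable equivalence classes: 5 classes — having seen 0, 1, …, 3, or >3 copies of 'm'; the count-3 class is the only accepting one and >3 is dead.
5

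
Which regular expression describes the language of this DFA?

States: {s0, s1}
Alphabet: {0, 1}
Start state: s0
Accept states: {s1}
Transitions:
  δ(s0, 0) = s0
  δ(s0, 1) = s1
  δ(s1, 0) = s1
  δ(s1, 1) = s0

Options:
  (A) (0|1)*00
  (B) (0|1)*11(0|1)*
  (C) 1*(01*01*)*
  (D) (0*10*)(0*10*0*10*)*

Check each option against the DFA on short strings; one disagreement eliminates an option:
  (A) (0|1)*00: on '1' the DFA goes s0 → s1 and accepts (s1 ∈ Accept), but the regex does not match it → eliminate
  (B) (0|1)*11(0|1)*: on '1' the DFA goes s0 → s1 and accepts (s1 ∈ Accept), but the regex does not match it → eliminate
  (C) 1*(01*01*)*: on ε the DFA stays in s0 and rejects (s0 ∉ Accept), but the regex matches it → eliminate
  (D) (0*10*)(0*10*0*10*)*: agrees with the DFA on every string of length ≤ 6
Only (D) is consistent with the DFA.
(D) (0*10*)(0*10*0*10*)*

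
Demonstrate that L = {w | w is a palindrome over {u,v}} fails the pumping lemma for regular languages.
Assume L is regular with pumping length p. Idea: pumping the leading u-block breaks the symmetry.
Choose s = u^p v u^p (a palindrome of length 2p+1 ≥ p). By the pumping lemma, s = xyz with |xy| ≤ p, |y| > 0, so y = u^k with k > 0 (xy lies entirely in the first u^p). Then xy²z = u^(p+k) v u^p, which is not a palindrome since p+k ≠ p.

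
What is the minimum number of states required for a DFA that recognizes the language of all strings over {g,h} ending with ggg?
By Myhill–Nerode, count the distinguishable equivalence classes: 4 classes — one per longest suffix of the input that is a prefix of 'ggg' (lengths 0 through 3); only the length-3 class is accepting.
4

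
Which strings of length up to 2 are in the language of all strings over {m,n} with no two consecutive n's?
ε, m, n, mm, mn, nm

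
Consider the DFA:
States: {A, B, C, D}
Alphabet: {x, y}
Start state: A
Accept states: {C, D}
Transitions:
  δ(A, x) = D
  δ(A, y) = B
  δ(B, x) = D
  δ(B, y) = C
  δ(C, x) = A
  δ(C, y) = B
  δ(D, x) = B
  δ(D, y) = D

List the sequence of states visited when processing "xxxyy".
read 'x': A → D
  read 'x': D → B
  read 'x': B → D
  read 'y': D → D
  read 'y': D → D
A -> D -> B -> D -> D -> D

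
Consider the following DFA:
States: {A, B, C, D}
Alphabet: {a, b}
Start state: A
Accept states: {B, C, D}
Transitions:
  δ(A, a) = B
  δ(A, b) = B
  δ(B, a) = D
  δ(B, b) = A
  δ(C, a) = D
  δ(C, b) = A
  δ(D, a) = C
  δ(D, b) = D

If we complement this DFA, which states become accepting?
Complement accept states = All states \ Original accept states
= {A, B, C, D} \ {B, C, D}
{A}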